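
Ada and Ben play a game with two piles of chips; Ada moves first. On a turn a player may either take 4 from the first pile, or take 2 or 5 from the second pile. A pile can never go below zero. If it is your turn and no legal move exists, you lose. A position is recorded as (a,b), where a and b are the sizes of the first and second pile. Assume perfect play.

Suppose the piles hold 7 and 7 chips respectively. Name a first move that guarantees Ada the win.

Move to (3,7).

Positions with no move are L. A position that does have a move is losing for the player to move precisely when every available move leads to a winning position for the opponent. Fill in the labels:
No move ever increases a pile, so every position that can arise here has a ≤ 7 and b ≤ 7; it is enough to label the cells with 0 ≤ a ≤ 7 and 0 ≤ b ≤ 7.
Every move lowers a or b (never raises either), so fill the grid row by row in increasing a, and left to right within a row: each cell's successors are then already labelled.
      b=0  b=1  b=2  b=3  b=4  b=5  b=6  b=7
a=0:    L    L    W    W    L    W    W    L
a=1:    L    L    W    W    L    W    W    L
a=2:    L    L    W    W    L    W    W    L
a=3:    L    L    W    W    L    W    W    L
a=4:    W    W    L    L    W    W    L    W
a=5:    W    W    L    L    W    W    L    W
a=6:    W    W    L    L    W    W    L    W
a=7:    W    W    L    L    W    W    L    W
Cells with no legal move (terminal, hence L): (0,0), (0,1), (1,0), (1,1), (2,0), (2,1), (3,0), (3,1).
The remaining L cells, each justified by listing all of its moves:
(0,4): L (sole option (0,2)(W) is W)
(0,7): L (options (0,5)(W), (0,2)(W) are all W)
(1,4): L (sole option (1,2)(W) is W)
(1,7): L (options (1,5)(W), (1,2)(W) are all W)
(2,4): L (sole option (2,2)(W) is W)
(2,7): L (options (2,5)(W), (2,2)(W) are all W)
(3,4): L (sole option (3,2)(W) is W)
(3,7): L (options (3,5)(W), (3,2)(W) are all W)
(4,2): L (options (0,2)(W), (4,0)(W) are all W)
(4,3): L (options (0,3)(W), (4,1)(W) are all W)
(4,6): L (options (0,6)(W), (4,4)(W), (4,1)(W) are all W)
(5,2): L (options (1,2)(W), (5,0)(W) are all W)
(5,3): L (options (1,3)(W), (5,1)(W) are all W)
(5,6): L (options (1,6)(W), (5,4)(W), (5,1)(W) are all W)
(6,2): L (options (2,2)(W), (6,0)(W) are all W)
(6,3): L (options (2,3)(W), (6,1)(W) are all W)
(6,6): L (options (2,6)(W), (6,4)(W), (6,1)(W) are all W)
(7,2): L (options (3,2)(W), (7,0)(W) are all W)
(7,3): L (options (3,3)(W), (7,1)(W) are all W)
(7,6): L (options (3,6)(W), (7,4)(W), (7,1)(W) are all W)
Every other cell has at least one move into one of the L cells above, so it is W.
From (7,7), the L positions reachable in one move are: (3,7), (7,2). Any move reaching one of these is winning.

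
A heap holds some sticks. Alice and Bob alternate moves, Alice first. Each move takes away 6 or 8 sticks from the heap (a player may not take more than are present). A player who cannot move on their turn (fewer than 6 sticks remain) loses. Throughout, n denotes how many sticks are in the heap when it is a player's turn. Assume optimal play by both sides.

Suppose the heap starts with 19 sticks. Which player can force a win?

Build the W/L table. Terminal = L. A non-terminal position is W if it has a move to some L; otherwise it is L.
n=0: no move → L
n=1: no move → L
n=2: no move → L
n=3: no move → L
n=4: no move → L
n=5: no move → L
n=6: W (go to 0, an L position)
n=7: W (go to 1, an L position)
n=8: W (go to 2, an L position)
n=9: W (go to 3, an L position)
n=10: W (go to 4, an L position)
n=11: W (go to 5, an L position)
n=12: W (go to 4, an L position)
n=13: W (go to 5, an L position)
n=14: L (options 8(W), 6(W) are all W)
n=15: L (options 9(W), 7(W) are all W)
n=16: L (options 10(W), 8(W) are all W)
n=17: L (options 11(W), 9(W) are all W)
n=18: L (options 12(W), 10(W) are all W)
n=19: L (options 13(W), 11(W) are all W)
The starting position 19 is L: whatever Alice does, the opponent receives a W position.

Bob wins.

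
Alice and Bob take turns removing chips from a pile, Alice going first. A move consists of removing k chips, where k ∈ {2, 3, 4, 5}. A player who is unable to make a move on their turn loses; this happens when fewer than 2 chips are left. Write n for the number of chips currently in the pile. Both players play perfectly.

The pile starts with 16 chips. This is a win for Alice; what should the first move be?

Positions with no move are L. A position that does have a move is losing for the player to move precisely when every available move leads to a winning position for the opponent. Fill in the labels:
n=0: no move → L
n=1: no move → L
n=2: reaches L-position 0 → W
n=3: reaches L-position 1 → W
n=4: reaches L-position 1 → W
n=5: reaches L-position 1 → W
n=6: reaches L-position 1 → W
n=7: only reaches 5(W), 4(W), 3(W), 2(W), all W → L
n=8: only reaches 6(W), 5(W), 4(W), 3(W), all W → L
n=9: reaches L-position 7 → W
n=10: reaches L-position 8 → W
n=11: reaches L-position 8 → W
n=12: reaches L-position 8 → W
n=13: reaches L-position 8 → W
n=14: only reaches 12(W), 11(W), 10(W), 9(W), all W → L
n=15: only reaches 13(W), 12(W), 11(W), 10(W), all W → L
n=16: reaches L-position 14 → W
From 16, the L positions reachable in one move are: 14.

Remove 2, leaving 14.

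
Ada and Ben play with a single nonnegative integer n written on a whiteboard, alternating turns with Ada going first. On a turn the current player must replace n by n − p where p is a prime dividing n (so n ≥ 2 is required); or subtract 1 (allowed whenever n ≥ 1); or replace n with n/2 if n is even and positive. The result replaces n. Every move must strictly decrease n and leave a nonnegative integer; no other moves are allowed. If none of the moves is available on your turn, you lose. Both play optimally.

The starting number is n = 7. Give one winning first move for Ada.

Use the standard recursion: the mover loses at a terminal position; elsewhere, the mover wins exactly when some move hands the opponent an L position.
n=0: no move → L
n=1: →0(L), so W
n=2: →0(L), so W
n=3: →0(L), so W
n=4: →2(W), 3(W) — all W, so L
n=5: →0(L), so W
n=6: →4(L), so W
n=7: →0(L), so W
From 7, the L positions reachable in one move are: 0.

Move to 0.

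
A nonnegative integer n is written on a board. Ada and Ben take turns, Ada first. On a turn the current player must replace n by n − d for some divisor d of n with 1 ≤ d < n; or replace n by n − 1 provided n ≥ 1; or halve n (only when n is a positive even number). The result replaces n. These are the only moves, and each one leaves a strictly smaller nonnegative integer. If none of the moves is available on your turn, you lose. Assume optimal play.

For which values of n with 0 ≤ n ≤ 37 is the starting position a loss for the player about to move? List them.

0, 2, 5, 7, 9, 11, 13, 15, 17, 19, 21, 23, 25, 27, 29, 31, 33, 35, 37

Build the W/L table. Terminal = L. A non-terminal position is W if it has a move to some L; otherwise it is L.
n=0: no move → L
n=1: can move to 0, which is L ⇒ W
n=2: the only move is to 1(W), a W ⇒ L
n=3: can move to 2, which is L ⇒ W
n=4: can move to 2, which is L ⇒ W
n=5: the only move is to 4(W), a W ⇒ L
n=6: can move to 5, which is L ⇒ W
n=7: the only move is to 6(W), a W ⇒ L
n=8: can move to 7, which is L ⇒ W
n=9: moves to 6(W), 8(W); every one is W ⇒ L
n=10: can move to 5, which is L ⇒ W
n=11: the only move is to 10(W), a W ⇒ L
n=12: can move to 9, which is L ⇒ W
n=13: the only move is to 12(W), a W ⇒ L
n=14: can move to 7, which is L ⇒ W
n=15: moves to 10(W), 12(W), 14(W); every one is W ⇒ L
n=16: can move to 15, which is L ⇒ W
n=17: the only move is to 16(W), a W ⇒ L
n=18: can move to 9, which is L ⇒ W
n=19: the only move is to 18(W), a W ⇒ L
n=20: can move to 15, which is L ⇒ W
n=21: moves to 14(W), 18(W), 20(W); every one is W ⇒ L
n=22: can move to 11, which is L ⇒ W
n=23: the only move is to 22(W), a W ⇒ L
n=24: can move to 21, which is L ⇒ W
n=25: moves to 20(W), 24(W); every one is W ⇒ L
n=26: can move to 13, which is L ⇒ W
n=27: moves to 18(W), 24(W), 26(W); every one is W ⇒ L
n=28: can move to 21, which is L ⇒ W
n=29: the only move is to 28(W), a W ⇒ L
n=30: can move to 15, which is L ⇒ W
n=31: the only move is to 30(W), a W ⇒ L
n=32: can move to 31, which is L ⇒ W
n=33: moves to 22(W), 30(W), 32(W); every one is W ⇒ L
n=34: can move to 17, which is L ⇒ W
n=35: moves to 28(W), 30(W), 34(W); every one is W ⇒ L
n=36: can move to 27, which is L ⇒ W
n=37: the only move is to 36(W), a W ⇒ L
Reading off the rows marked L gives the requested list; there are 19 such values of n.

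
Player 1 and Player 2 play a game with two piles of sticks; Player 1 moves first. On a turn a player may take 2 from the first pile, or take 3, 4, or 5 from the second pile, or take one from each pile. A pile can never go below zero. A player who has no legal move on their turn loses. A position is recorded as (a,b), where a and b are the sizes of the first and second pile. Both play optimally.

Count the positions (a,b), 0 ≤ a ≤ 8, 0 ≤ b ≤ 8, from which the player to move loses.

Build the W/L table. Terminal = L. A non-terminal position is W if it has a move to some L; otherwise it is L.
Every move lowers a or b (never raises either), so fill the grid row by row in increasing a, and left to right within a row: each cell's successors are then already labelled.
      b=0  b=1  b=2  b=3  b=4  b=5  b=6  b=7  b=8
a=0:    L    L    L    W    W    W    W    W    L
a=1:    L    W    W    W    W    W    L    L    L
a=2:    W    W    W    L    L    L    W    W    W
a=3:    W    L    L    L    W    W    W    W    W
a=4:    L    L    W    W    W    W    W    L    L
a=5:    L    W    W    W    W    W    L    L    W
a=6:    W    W    L    L    L    W    W    W    W
a=7:    W    L    L    W    W    W    W    W    L
a=8:    L    L    W    W    W    W    W    L    L
Cells with no legal move (terminal, hence L): (0,0), (0,1), (0,2), (1,0).
The remaining L cells, each justified by listing all of its moves:
(0,8): moves to (0,5)(W), (0,4)(W), (0,3)(W); every one is W ⇒ L
(1,6): moves to (1,3)(W), (1,2)(W), (1,1)(W), (0,5)(W); every one is W ⇒ L
(1,7): moves to (1,4)(W), (1,3)(W), (1,2)(W), (0,6)(W); every one is W ⇒ L
(1,8): moves to (1,5)(W), (1,4)(W), (1,3)(W), (0,7)(W); every one is W ⇒ L
(2,3): moves to (0,3)(W), (2,0)(W), (1,2)(W); every one is W ⇒ L
(2,4): moves to (0,4)(W), (2,1)(W), (2,0)(W), (1,3)(W); every one is W ⇒ L
(2,5): moves to (0,5)(W), (2,2)(W), (2,1)(W), (2,0)(W), (1,4)(W); every one is W ⇒ L
(3,1): moves to (1,1)(W), (2,0)(W); every one is W ⇒ L
(3,2): moves to (1,2)(W), (2,1)(W); every one is W ⇒ L
(3,3): moves to (1,3)(W), (3,0)(W), (2,2)(W); every one is W ⇒ L
(4,0): the only move is to (2,0)(W), a W ⇒ L
(4,1): moves to (2,1)(W), (3,0)(W); every one is W ⇒ L
(4,7): moves to (2,7)(W), (4,4)(W), (4,3)(W), (4,2)(W), (3,6)(W); every one is W ⇒ L
(4,8): moves to (2,8)(W), (4,5)(W), (4,4)(W), (4,3)(W), (3,7)(W); every one is W ⇒ L
(5,0): the only move is to (3,0)(W), a W ⇒ L
(5,6): moves to (3,6)(W), (5,3)(W), (5,2)(W), (5,1)(W), (4,5)(W); every one is W ⇒ L
(5,7): moves to (3,7)(W), (5,4)(W), (5,3)(W), (5,2)(W), (4,6)(W); every one is W ⇒ L
(6,2): moves to (4,2)(W), (5,1)(W); every one is W ⇒ L
(6,3): moves to (4,3)(W), (6,0)(W), (5,2)(W); every one is W ⇒ L
(6,4): moves to (4,4)(W), (6,1)(W), (6,0)(W), (5,3)(W); every one is W ⇒ L
(7,1): moves to (5,1)(W), (6,0)(W); every one is W ⇒ L
(7,2): moves to (5,2)(W), (6,1)(W); every one is W ⇒ L
(7,8): moves to (5,8)(W), (7,5)(W), (7,4)(W), (7,3)(W), (6,7)(W); every one is W ⇒ L
(8,0): the only move is to (6,0)(W), a W ⇒ L
(8,1): moves to (6,1)(W), (7,0)(W); every one is W ⇒ L
(8,7): moves to (6,7)(W), (8,4)(W), (8,3)(W), (8,2)(W), (7,6)(W); every one is W ⇒ L
(8,8): moves to (6,8)(W), (8,5)(W), (8,4)(W), (8,3)(W), (7,7)(W); every one is W ⇒ L
Every other cell has at least one move into one of the L cells above, so it is W.
L cells per row: a=0: 4, a=1: 4, a=2: 3, a=3: 3, a=4: 4, a=5: 3, a=6: 3, a=7: 3, a=8: 4; total 31.

31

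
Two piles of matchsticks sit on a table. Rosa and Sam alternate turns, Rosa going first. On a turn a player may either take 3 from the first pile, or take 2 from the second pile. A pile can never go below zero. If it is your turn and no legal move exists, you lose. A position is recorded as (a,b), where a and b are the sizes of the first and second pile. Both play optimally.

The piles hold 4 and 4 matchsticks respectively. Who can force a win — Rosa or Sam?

Rosa wins.

Use the standard recursion: the mover loses at a terminal position; elsewhere, the mover wins exactly when some move hands the opponent an L position.
No move ever increases a pile, so every position that can arise here has a ≤ 4 and b ≤ 4; it is enough to label the cells with 0 ≤ a ≤ 4 and 0 ≤ b ≤ 4.
Every move lowers a or b (never raises either), so fill the grid row by row in increasing a, and left to right within a row: each cell's successors are then already labelled.
      b=0  b=1  b=2  b=3  b=4
a=0:    L    L    W    W    L
a=1:    L    L    W    W    L
a=2:    L    L    W    W    L
a=3:    W    W    L    L    W
a=4:    W    W    L    L    W
Cells with no legal move (terminal, hence L): (0,0), (0,1), (1,0), (1,1), (2,0), (2,1).
The remaining L cells, each justified by listing all of its moves:
(0,4): only reaches (0,2)(W), which is W → L
(1,4): only reaches (1,2)(W), which is W → L
(2,4): only reaches (2,2)(W), which is W → L
(3,2): only reaches (0,2)(W), (3,0)(W), all W → L
(3,3): only reaches (0,3)(W), (3,1)(W), all W → L
(4,2): only reaches (1,2)(W), (4,0)(W), all W → L
(4,3): only reaches (1,3)(W), (4,1)(W), all W → L
Every other cell has at least one move into one of the L cells above, so it is W.
The starting position (4,4) is W: Rosa should move to (1,4), handing over an L position.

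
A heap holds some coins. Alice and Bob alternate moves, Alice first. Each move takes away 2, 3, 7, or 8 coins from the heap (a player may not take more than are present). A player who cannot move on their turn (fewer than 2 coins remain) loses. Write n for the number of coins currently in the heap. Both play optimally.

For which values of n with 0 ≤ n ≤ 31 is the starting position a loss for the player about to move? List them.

0, 1, 5, 6, 10, 11, 15, 16, 20, 21, 25, 26, 30, 31

Work bottom-up. With no move the player to move loses. Otherwise the position is W if at least one move leads to an L position for the opponent, and L if every move leads to a W.
n=0: no move → L
n=1: no move → L
n=2: can move to 0, which is L ⇒ W
n=3: can move to 1, which is L ⇒ W
n=4: can move to 1, which is L ⇒ W
n=5: moves to 3(W), 2(W); every one is W ⇒ L
n=6: moves to 4(W), 3(W); every one is W ⇒ L
n=7: can move to 5, which is L ⇒ W
n=8: can move to 6, which is L ⇒ W
n=9: can move to 6, which is L ⇒ W
n=10: moves to 8(W), 7(W), 3(W), 2(W); every one is W ⇒ L
n=11: moves to 9(W), 8(W), 4(W), 3(W); every one is W ⇒ L
n=12: can move to 10, which is L ⇒ W
n=13: can move to 11, which is L ⇒ W
n=14: can move to 11, which is L ⇒ W
n=15: moves to 13(W), 12(W), 8(W), 7(W); every one is W ⇒ L
n=16: moves to 14(W), 13(W), 9(W), 8(W); every one is W ⇒ L
n=17: can move to 15, which is L ⇒ W
n=18: can move to 16, which is L ⇒ W
n=19: can move to 16, which is L ⇒ W
n=20: moves to 18(W), 17(W), 13(W), 12(W); every one is W ⇒ L
n=21: moves to 19(W), 18(W), 14(W), 13(W); every one is W ⇒ L
n=22: can move to 20, which is L ⇒ W
n=23: can move to 21, which is L ⇒ W
n=24: can move to 21, which is L ⇒ W
n=25: moves to 23(W), 22(W), 18(W), 17(W); every one is W ⇒ L
n=26: moves to 24(W), 23(W), 19(W), 18(W); every one is W ⇒ L
n=27: can move to 25, which is L ⇒ W
n=28: can move to 26, which is L ⇒ W
n=29: can move to 26, which is L ⇒ W
n=30: moves to 28(W), 27(W), 23(W), 22(W); every one is W ⇒ L
n=31: moves to 29(W), 28(W), 24(W), 23(W); every one is W ⇒ L
Reading off the rows marked L gives the requested list; there are 14 such values of n.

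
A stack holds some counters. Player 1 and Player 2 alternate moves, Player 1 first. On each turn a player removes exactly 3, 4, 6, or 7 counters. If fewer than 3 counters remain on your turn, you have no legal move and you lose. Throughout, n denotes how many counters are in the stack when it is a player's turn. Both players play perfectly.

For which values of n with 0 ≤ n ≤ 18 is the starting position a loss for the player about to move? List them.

Use the standard recursion: the mover loses at a terminal position; elsewhere, the mover wins exactly when some move hands the opponent an L position.
n=0: no move → L
n=1: no move → L
n=2: no move → L
n=3: →0(L), so W
n=4: →1(L), so W
n=5: →2(L), so W
n=6: →2(L), so W
n=7: →1(L), so W
n=8: →2(L), so W
n=9: →2(L), so W
n=10: →7(W), 6(W), 4(W), 3(W) — all W, so L
n=11: →8(W), 7(W), 5(W), 4(W) — all W, so L
n=12: →9(W), 8(W), 6(W), 5(W) — all W, so L
n=13: →10(L), so W
n=14: →11(L), so W
n=15: →12(L), so W
n=16: →12(L), so W
n=17: →11(L), so W
n=18: →12(L), so W
Reading off the rows marked L gives the requested list; there are 6 such values of n.

0, 1, 2, 10, 11, 12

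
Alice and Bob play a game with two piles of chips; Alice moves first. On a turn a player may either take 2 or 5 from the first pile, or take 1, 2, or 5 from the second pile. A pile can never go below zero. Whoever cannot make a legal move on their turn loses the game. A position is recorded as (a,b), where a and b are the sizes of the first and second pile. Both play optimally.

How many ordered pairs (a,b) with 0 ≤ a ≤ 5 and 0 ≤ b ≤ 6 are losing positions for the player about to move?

15

Build the W/L table. Terminal = L. A non-terminal position is W if it has a move to some L; otherwise it is L.
Every move lowers a or b (never raises either), so fill the grid row by row in increasing a, and left to right within a row: each cell's successors are then already labelled.
      b=0  b=1  b=2  b=3  b=4  b=5  b=6
a=0:    L    W    W    L    W    W    L
a=1:    L    W    W    L    W    W    L
a=2:    W    L    W    W    L    W    W
a=3:    W    L    W    W    L    W    W
a=4:    L    W    W    L    W    W    L
a=5:    W    W    L    W    W    L    W
Cells with no legal move (terminal, hence L): (0,0), (1,0).
The remaining L cells, each justified by listing all of its moves:
(0,3): L (options (0,2)(W), (0,1)(W) are all W)
(0,6): L (options (0,5)(W), (0,4)(W), (0,1)(W) are all W)
(1,3): L (options (1,2)(W), (1,1)(W) are all W)
(1,6): L (options (1,5)(W), (1,4)(W), (1,1)(W) are all W)
(2,1): L (options (0,1)(W), (2,0)(W) are all W)
(2,4): L (options (0,4)(W), (2,3)(W), (2,2)(W) are all W)
(3,1): L (options (1,1)(W), (3,0)(W) are all W)
(3,4): L (options (1,4)(W), (3,3)(W), (3,2)(W) are all W)
(4,0): L (sole option (2,0)(W) is W)
(4,3): L (options (2,3)(W), (4,2)(W), (4,1)(W) are all W)
(4,6): L (options (2,6)(W), (4,5)(W), (4,4)(W), (4,1)(W) are all W)
(5,2): L (options (3,2)(W), (0,2)(W), (5,1)(W), (5,0)(W) are all W)
(5,5): L (options (3,5)(W), (0,5)(W), (5,4)(W), (5,3)(W), (5,0)(W) are all W)
Every other cell has at least one move into one of the L cells above, so it is W.
L cells per row: a=0: 3, a=1: 3, a=2: 2, a=3: 2, a=4: 3, a=5: 2; total 15.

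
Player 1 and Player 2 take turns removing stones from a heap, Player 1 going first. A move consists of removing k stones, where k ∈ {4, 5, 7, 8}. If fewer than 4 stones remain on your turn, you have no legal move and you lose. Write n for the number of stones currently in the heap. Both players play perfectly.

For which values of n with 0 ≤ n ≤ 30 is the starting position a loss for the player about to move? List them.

Use the standard recursion: the mover loses at a terminal position; elsewhere, the mover wins exactly when some move hands the opponent an L position.
n=0: no move → L
n=1: no move → L
n=2: no move → L
n=3: no move → L
n=4: can move to 0, which is L ⇒ W
n=5: can move to 1, which is L ⇒ W
n=6: can move to 2, which is L ⇒ W
n=7: can move to 3, which is L ⇒ W
n=8: can move to 3, which is L ⇒ W
n=9: can move to 2, which is L ⇒ W
n=10: can move to 3, which is L ⇒ W
n=11: can move to 3, which is L ⇒ W
n=12: moves to 8(W), 7(W), 5(W), 4(W); every one is W ⇒ L
n=13: moves to 9(W), 8(W), 6(W), 5(W); every one is W ⇒ L
n=14: moves to 10(W), 9(W), 7(W), 6(W); every one is W ⇒ L
n=15: moves to 11(W), 10(W), 8(W), 7(W); every one is W ⇒ L
n=16: can move to 12, which is L ⇒ W
n=17: can move to 13, which is L ⇒ W
n=18: can move to 14, which is L ⇒ W
n=19: can move to 15, which is L ⇒ W
n=20: can move to 15, which is L ⇒ W
n=21: can move to 14, which is L ⇒ W
n=22: can move to 15, which is L ⇒ W
n=23: can move to 15, which is L ⇒ W
n=24: moves to 20(W), 19(W), 17(W), 16(W); every one is W ⇒ L
n=25: moves to 21(W), 20(W), 18(W), 17(W); every one is W ⇒ L
n=26: moves to 22(W), 21(W), 19(W), 18(W); every one is W ⇒ L
n=27: moves to 23(W), 22(W), 20(W), 19(W); every one is W ⇒ L
n=28: can move to 24, which is L ⇒ W
n=29: can move to 25, which is L ⇒ W
n=30: can move to 26, which is L ⇒ W
Reading off the rows marked L gives the requested list; there are 12 such values of n.

0, 1, 2, 3, 12, 13, 14, 15, 24, 25, 26, 27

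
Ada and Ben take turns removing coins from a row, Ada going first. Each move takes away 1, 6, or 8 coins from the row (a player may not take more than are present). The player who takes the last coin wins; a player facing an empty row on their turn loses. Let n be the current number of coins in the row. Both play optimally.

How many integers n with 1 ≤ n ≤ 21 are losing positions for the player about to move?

Positions with no move are L. A position that does have a move is losing for the player to move precisely when every available move leads to a winning position for the opponent. Fill in the labels:
n=0: no move → L
n=1: can move to 0, which is L ⇒ W
n=2: the only move is to 1(W), a W ⇒ L
n=3: can move to 2, which is L ⇒ W
n=4: the only move is to 3(W), a W ⇒ L
n=5: can move to 4, which is L ⇒ W
n=6: can move to 0, which is L ⇒ W
n=7: moves to 6(W), 1(W); every one is W ⇒ L
n=8: can move to 7, which is L ⇒ W
n=9: moves to 8(W), 3(W), 1(W); every one is W ⇒ L
n=10: can move to 9, which is L ⇒ W
n=11: moves to 10(W), 5(W), 3(W); every one is W ⇒ L
n=12: can move to 11, which is L ⇒ W
n=13: can move to 7, which is L ⇒ W
n=14: moves to 13(W), 8(W), 6(W); every one is W ⇒ L
n=15: can move to 14, which is L ⇒ W
n=16: moves to 15(W), 10(W), 8(W); every one is W ⇒ L
n=17: can move to 16, which is L ⇒ W
n=18: moves to 17(W), 12(W), 10(W); every one is W ⇒ L
n=19: can move to 18, which is L ⇒ W
n=20: can move to 14, which is L ⇒ W
n=21: moves to 20(W), 15(W), 13(W); every one is W ⇒ L
L entries with 1 ≤ n ≤ 21 (n=0 is outside the asked range and is not counted): n = 2, 4, 7, 9, 11, 14, 16, 18, 21; that makes 9.

9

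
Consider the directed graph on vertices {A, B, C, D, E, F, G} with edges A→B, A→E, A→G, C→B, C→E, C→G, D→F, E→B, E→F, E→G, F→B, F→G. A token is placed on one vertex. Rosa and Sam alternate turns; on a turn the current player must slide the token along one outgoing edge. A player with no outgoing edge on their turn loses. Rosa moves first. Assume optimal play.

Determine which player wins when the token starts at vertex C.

Rosa wins.

Positions with no move are L. A position that does have a move is losing for the player to move precisely when every available move leads to a winning position for the opponent. Fill in the labels:
Every edge goes from a vertex to one that appears earlier in the order G, B, F, E, C, D, A, so processing vertices in that order labels each vertex after all of its successors.
G: no outgoing edge → L
B: no outgoing edge → L
F: →B(L), so W
E: →B(L), so W
C: →B(L), so W
D: →F(W) only, which is W, so L
A: →B(L), so W
The starting position C is W: Rosa should move to B, handing over an L position.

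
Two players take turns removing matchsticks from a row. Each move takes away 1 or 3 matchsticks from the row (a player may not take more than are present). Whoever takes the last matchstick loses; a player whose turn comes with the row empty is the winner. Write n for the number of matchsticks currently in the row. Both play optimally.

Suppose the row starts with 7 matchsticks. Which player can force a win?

Compute win/loss labels from the base case upward. A position with no move is W. Any other position is W if it can reach an L in one move, else L.
n=0: no move; the opponent has just taken the last matchstick and therefore loses → W
n=1: L (sole option 0(W) is W)
n=2: W (go to 1, an L position)
n=3: L (options 2(W), 0(W) are all W)
n=4: W (go to 3, an L position)
n=5: L (options 4(W), 2(W) are all W)
n=6: W (go to 5, an L position)
n=7: L (options 6(W), 4(W) are all W)
The starting position 7 is L: whatever the player to move does, the opponent receives a W position.

The second player wins.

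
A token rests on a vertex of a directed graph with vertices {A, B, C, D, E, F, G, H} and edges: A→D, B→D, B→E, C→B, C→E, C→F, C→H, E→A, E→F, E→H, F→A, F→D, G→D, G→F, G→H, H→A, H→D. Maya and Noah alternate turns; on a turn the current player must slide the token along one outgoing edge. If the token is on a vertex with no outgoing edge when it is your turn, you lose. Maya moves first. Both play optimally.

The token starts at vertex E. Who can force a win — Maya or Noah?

Noah wins.

Positions with no move are L. A position that does have a move is losing for the player to move precisely when every available move leads to a winning position for the opponent. Fill in the labels:
Every edge goes from a vertex to one that appears earlier in the order D, A, H, F, E, B, C, G, so processing vertices in that order labels each vertex after all of its successors.
D: no outgoing edge → L
A: can move to D, which is L ⇒ W
H: can move to D, which is L ⇒ W
F: can move to D, which is L ⇒ W
E: moves to F(W), H(W), A(W); every one is W ⇒ L
B: can move to E, which is L ⇒ W
C: can move to E, which is L ⇒ W
G: can move to D, which is L ⇒ W
The starting position E is L: whatever Maya does, the opponent receives a W position.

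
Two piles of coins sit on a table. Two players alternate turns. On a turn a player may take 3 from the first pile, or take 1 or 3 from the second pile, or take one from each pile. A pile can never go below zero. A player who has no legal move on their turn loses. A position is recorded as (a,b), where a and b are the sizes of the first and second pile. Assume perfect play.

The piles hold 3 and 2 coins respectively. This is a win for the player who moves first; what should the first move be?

Move to (0,2).

Classify positions by backward induction: terminal positions (no move available) are L. From any other position, the mover wins iff some move reaches an L.
No move ever increases a pile, so every position that can arise here has a ≤ 3 and b ≤ 2; it is enough to label the cells with 0 ≤ a ≤ 3 and 0 ≤ b ≤ 2.
Every move lowers a or b (never raises either), so fill the grid row by row in increasing a, and left to right within a row: each cell's successors are then already labelled.
      b=0  b=1  b=2
a=0:    L    W    L
a=1:    L    W    L
a=2:    L    W    L
a=3:    W    W    W
Cells with no legal move (terminal, hence L): (0,0), (1,0), (2,0).
The remaining L cells, each justified by listing all of its moves:
(0,2): only reaches (0,1)(W), which is W → L
(1,2): only reaches (1,1)(W), (0,1)(W), all W → L
(2,2): only reaches (2,1)(W), (1,1)(W), all W → L
Every other cell has at least one move into one of the L cells above, so it is W.
From (3,2), the L positions reachable in one move are: (0,2).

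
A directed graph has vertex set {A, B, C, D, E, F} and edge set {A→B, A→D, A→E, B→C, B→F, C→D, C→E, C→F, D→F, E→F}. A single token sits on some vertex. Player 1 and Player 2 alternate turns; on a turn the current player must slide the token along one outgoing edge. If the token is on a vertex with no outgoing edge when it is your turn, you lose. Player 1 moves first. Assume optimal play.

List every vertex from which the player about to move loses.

Classify positions by backward induction: terminal positions (no move available) are L. From any other position, the mover wins iff some move reaches an L.
Every edge goes from a vertex to one that appears earlier in the order F, D, E, C, B, A, so processing vertices in that order labels each vertex after all of its successors.
F: no outgoing edge → L
D: can move to F, which is L ⇒ W
E: can move to F, which is L ⇒ W
C: can move to F, which is L ⇒ W
B: can move to F, which is L ⇒ W
A: moves to B(W), E(W), D(W); every one is W ⇒ L
The losing starting vertices are exactly the entries labelled L in this table (2 of them).

A, F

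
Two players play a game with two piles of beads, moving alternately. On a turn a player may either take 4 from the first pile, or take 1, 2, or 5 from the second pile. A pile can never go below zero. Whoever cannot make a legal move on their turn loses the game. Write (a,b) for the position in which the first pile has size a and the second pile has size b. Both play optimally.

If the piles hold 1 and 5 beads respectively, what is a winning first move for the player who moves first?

Move to (1,3).

Classify positions by backward induction: terminal positions (no move available) are L. From any other position, the mover wins iff some move reaches an L.
No move ever increases a pile, so every position that can arise here has a ≤ 1 and b ≤ 5; it is enough to label the cells with 0 ≤ a ≤ 1 and 0 ≤ b ≤ 5.
Every move lowers a or b (never raises either), so fill the grid row by row in increasing a, and left to right within a row: each cell's successors are then already labelled.
      b=0  b=1  b=2  b=3  b=4  b=5
a=0:    L    W    W    L    W    W
a=1:    L    W    W    L    W    W
Cells with no legal move (terminal, hence L): (0,0), (1,0).
The remaining L cells, each justified by listing all of its moves:
(0,3): →(0,2)(W), (0,1)(W) — all W, so L
(1,3): →(1,2)(W), (1,1)(W) — all W, so L
Every other cell has at least one move into one of the L cells above, so it is W.
From (1,5), the L positions reachable in one move are: (1,3), (1,0). Any move reaching one of these is winning.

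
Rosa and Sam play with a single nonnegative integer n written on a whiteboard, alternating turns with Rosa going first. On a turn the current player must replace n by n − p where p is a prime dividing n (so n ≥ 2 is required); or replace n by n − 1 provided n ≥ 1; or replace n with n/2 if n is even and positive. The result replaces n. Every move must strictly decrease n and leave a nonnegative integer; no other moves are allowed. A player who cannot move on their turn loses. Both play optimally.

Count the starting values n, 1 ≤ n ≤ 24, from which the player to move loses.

5

Label each position W (a win for the player to move) or L (a loss). A position with no legal move is L; any other position is W exactly when some move reaches an L, and L when every move reaches a W.
n=0: no move → L
n=1: →0(L), so W
n=2: →0(L), so W
n=3: →0(L), so W
n=4: →2(W), 3(W) — all W, so L
n=5: →0(L), so W
n=6: →4(L), so W
n=7: →0(L), so W
n=8: →4(L), so W
n=9: →6(W), 8(W) — all W, so L
n=10: →9(L), so W
n=11: →0(L), so W
n=12: →9(L), so W
n=13: →0(L), so W
n=14: →7(W), 12(W), 13(W) — all W, so L
n=15: →14(L), so W
n=16: →14(L), so W
n=17: →0(L), so W
n=18: →9(L), so W
n=19: →0(L), so W
n=20: →10(W), 15(W), 18(W), 19(W) — all W, so L
n=21: →14(L), so W
n=22: →20(L), so W
n=23: →0(L), so W
n=24: →12(W), 21(W), 22(W), 23(W) — all W, so L
L entries with 1 ≤ n ≤ 24 (n=0 is outside the asked range and is not counted): n = 4, 9, 14, 20, 24; that makes 5.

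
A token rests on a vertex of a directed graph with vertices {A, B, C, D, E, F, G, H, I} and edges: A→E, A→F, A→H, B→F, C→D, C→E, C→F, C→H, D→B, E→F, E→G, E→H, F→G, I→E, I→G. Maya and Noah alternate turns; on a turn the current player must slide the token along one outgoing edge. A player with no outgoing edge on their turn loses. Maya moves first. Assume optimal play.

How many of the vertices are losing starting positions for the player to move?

3

Work bottom-up. With no move the player to move loses. Otherwise the position is W if at least one move leads to an L position for the opponent, and L if every move leads to a W.
Every edge goes from a vertex to one that appears earlier in the order H, G, F, E, B, D, A, C, I, so processing vertices in that order labels each vertex after all of its successors.
H: no outgoing edge → L
G: no outgoing edge → L
F: W (go to G, an L position)
E: W (go to G, an L position)
B: L (sole option F(W) is W)
D: W (go to B, an L position)
A: W (go to H, an L position)
C: W (go to H, an L position)
I: W (go to G, an L position)
The L vertices are B, G, H; that is 3 in all.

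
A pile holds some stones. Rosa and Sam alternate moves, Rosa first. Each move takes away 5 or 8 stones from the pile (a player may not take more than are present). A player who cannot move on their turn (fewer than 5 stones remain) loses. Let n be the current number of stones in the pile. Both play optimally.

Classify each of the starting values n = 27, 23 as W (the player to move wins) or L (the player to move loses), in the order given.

Label each position W (a win for the player to move) or L (a loss). A position with no legal move is L; any other position is W exactly when some move reaches an L, and L when every move reaches a W.
n=0: no move → L
n=1: no move → L
n=2: no move → L
n=3: no move → L
n=4: no move → L
n=5: →0(L), so W
n=6: →1(L), so W
n=7: →2(L), so W
n=8: →3(L), so W
n=9: →4(L), so W
n=10: →2(L), so W
n=11: →3(L), so W
n=12: →4(L), so W
n=13: →8(W), 5(W) — all W, so L
n=14: →9(W), 6(W) — all W, so L
n=15: →10(W), 7(W) — all W, so L
n=16: →11(W), 8(W) — all W, so L
n=17: →12(W), 9(W) — all W, so L
n=18: →13(L), so W
n=19: →14(L), so W
n=20: →15(L), so W
n=21: →16(L), so W
n=22: →17(L), so W
n=23: →15(L), so W
n=24: →16(L), so W
n=25: →17(L), so W
n=26: →21(W), 18(W) — all W, so L
n=27: →22(W), 19(W) — all W, so L

27: L, 23: W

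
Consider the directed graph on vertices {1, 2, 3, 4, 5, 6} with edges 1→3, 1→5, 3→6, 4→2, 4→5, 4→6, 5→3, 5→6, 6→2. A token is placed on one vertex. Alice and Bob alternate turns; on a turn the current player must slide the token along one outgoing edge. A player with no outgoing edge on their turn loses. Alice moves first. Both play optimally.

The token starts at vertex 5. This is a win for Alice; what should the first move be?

Move to 3.

Build the W/L table. Terminal = L. A non-terminal position is W if it has a move to some L; otherwise it is L.
Every edge goes from a vertex to one that appears earlier in the order 2, 6, 3, 5, 1, 4, so processing vertices in that order labels each vertex after all of its successors.
2: no outgoing edge → L
6: reaches L-position 2 → W
3: only reaches 6(W), which is W → L
5: reaches L-position 3 → W
1: reaches L-position 3 → W
4: reaches L-position 2 → W
From 5, the L positions reachable in one move are: 3.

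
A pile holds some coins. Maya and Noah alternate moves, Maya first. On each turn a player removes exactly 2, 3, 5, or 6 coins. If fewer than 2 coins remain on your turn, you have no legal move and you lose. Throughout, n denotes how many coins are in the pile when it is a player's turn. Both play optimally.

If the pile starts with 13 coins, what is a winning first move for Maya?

Compute win/loss labels from the base case upward. A position with no move is L. Any other position is W if it can reach an L in one move, else L.
n=0: no move → L
n=1: no move → L
n=2: W (go to 0, an L position)
n=3: W (go to 1, an L position)
n=4: W (go to 1, an L position)
n=5: W (go to 0, an L position)
n=6: W (go to 1, an L position)
n=7: W (go to 1, an L position)
n=8: L (options 6(W), 5(W), 3(W), 2(W) are all W)
n=9: L (options 7(W), 6(W), 4(W), 3(W) are all W)
n=10: W (go to 8, an L position)
n=11: W (go to 9, an L position)
n=12: W (go to 9, an L position)
n=13: W (go to 8, an L position)
From 13, the L positions reachable in one move are: 8.

Remove 5, leaving 8.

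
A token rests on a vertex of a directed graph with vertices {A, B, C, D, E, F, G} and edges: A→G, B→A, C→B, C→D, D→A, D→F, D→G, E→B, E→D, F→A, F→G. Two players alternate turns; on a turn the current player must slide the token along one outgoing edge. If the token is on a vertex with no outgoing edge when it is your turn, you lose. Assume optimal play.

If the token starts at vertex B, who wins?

Work bottom-up. With no move the player to move loses. Otherwise the position is W if at least one move leads to an L position for the opponent, and L if every move leads to a W.
Every edge goes from a vertex to one that appears earlier in the order G, A, F, D, B, E, C, so processing vertices in that order labels each vertex after all of its successors.
G: no outgoing edge → L
A: W (go to G, an L position)
F: W (go to G, an L position)
D: W (go to G, an L position)
B: L (sole option A(W) is W)
E: W (go to B, an L position)
C: W (go to B, an L position)
Every move from B reaches a W position, so the mover loses.

The second player wins.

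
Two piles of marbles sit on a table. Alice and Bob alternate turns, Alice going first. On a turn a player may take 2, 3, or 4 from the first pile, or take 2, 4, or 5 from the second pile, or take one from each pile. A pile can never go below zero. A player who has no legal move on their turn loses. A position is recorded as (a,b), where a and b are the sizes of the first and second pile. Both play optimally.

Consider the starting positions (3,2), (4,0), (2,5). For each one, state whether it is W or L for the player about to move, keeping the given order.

(3,2): L, (4,0): W, (2,5): W

Positions with no move are L. A position that does have a move is losing for the player to move precisely when every available move leads to a winning position for the opponent. Fill in the labels:
No move ever increases a pile, so every position that can arise here has a ≤ 4 and b ≤ 5; it is enough to label the cells with 0 ≤ a ≤ 4 and 0 ≤ b ≤ 5.
Every move lowers a or b (never raises either), so fill the grid row by row in increasing a, and left to right within a row: each cell's successors are then already labelled.
      b=0  b=1  b=2  b=3  b=4  b=5
a=0:    L    L    W    W    W    W
a=1:    L    W    W    L    W    W
a=2:    W    W    L    L    W    W
a=3:    W    W    L    W    W    L
a=4:    W    W    W    W    L    L
Cells with no legal move (terminal, hence L): (0,0), (0,1), (1,0).
The remaining L cells, each justified by listing all of its moves:
(1,3): only reaches (1,1)(W), (0,2)(W), all W → L
(2,2): only reaches (0,2)(W), (2,0)(W), (1,1)(W), all W → L
(2,3): only reaches (0,3)(W), (2,1)(W), (1,2)(W), all W → L
(3,2): only reaches (1,2)(W), (0,2)(W), (3,0)(W), (2,1)(W), all W → L
(3,5): only reaches (1,5)(W), (0,5)(W), (3,3)(W), (3,1)(W), (3,0)(W), (2,4)(W), all W → L
(4,4): only reaches (2,4)(W), (1,4)(W), (0,4)(W), (4,2)(W), (4,0)(W), (3,3)(W), all W → L
(4,5): only reaches (2,5)(W), (1,5)(W), (0,5)(W), (4,3)(W), (4,1)(W), (4,0)(W), (3,4)(W), all W → L
Every other cell has at least one move into one of the L cells above, so it is W.
(3,2): one of the L cells justified above, so L
(4,0): the move to (1,0) reaches an L cell, so W
(2,5): the move to (2,3) reaches an L cell, so W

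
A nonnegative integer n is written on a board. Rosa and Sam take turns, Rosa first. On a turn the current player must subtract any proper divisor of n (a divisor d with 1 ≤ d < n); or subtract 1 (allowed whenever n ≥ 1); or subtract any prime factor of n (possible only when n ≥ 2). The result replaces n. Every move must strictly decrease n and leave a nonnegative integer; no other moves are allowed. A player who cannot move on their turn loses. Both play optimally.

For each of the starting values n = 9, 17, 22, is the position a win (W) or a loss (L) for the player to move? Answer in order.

9: L, 17: W, 22: W

Positions with no move are L. A position that does have a move is losing for the player to move precisely when every available move leads to a winning position for the opponent. Fill in the labels:
n=0: no move → L
n=1: can move to 0, which is L ⇒ W
n=2: can move to 0, which is L ⇒ W
n=3: can move to 0, which is L ⇒ W
n=4: moves to 2(W), 3(W); every one is W ⇒ L
n=5: can move to 0, which is L ⇒ W
n=6: can move to 4, which is L ⇒ W
n=7: can move to 0, which is L ⇒ W
n=8: can move to 4, which is L ⇒ W
n=9: moves to 6(W), 8(W); every one is W ⇒ L
n=10: can move to 9, which is L ⇒ W
n=11: can move to 0, which is L ⇒ W
n=12: can move to 9, which is L ⇒ W
n=13: can move to 0, which is L ⇒ W
n=14: moves to 7(W), 12(W), 13(W); every one is W ⇒ L
n=15: can move to 14, which is L ⇒ W
n=16: can move to 14, which is L ⇒ W
n=17: can move to 0, which is L ⇒ W
n=18: can move to 9, which is L ⇒ W
n=19: can move to 0, which is L ⇒ W
n=20: moves to 10(W), 15(W), 16(W), 18(W), 19(W); every one is W ⇒ L
n=21: can move to 14, which is L ⇒ W
n=22: can move to 20, which is L ⇒ W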